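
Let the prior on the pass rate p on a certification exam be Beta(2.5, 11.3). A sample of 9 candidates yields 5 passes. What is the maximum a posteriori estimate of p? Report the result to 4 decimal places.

Prior: Beta(2.5, 11.3).
Data: 5 successes in 9 trials. The binomial likelihood contributes p^5(1−p)^4, so the posterior is Beta(2.5+5, 11.3+4) = Beta(7.5, 15.3).
For Beta(a, b) with a, b > 1 the mode is (a−1)/(a+b−2) = 6.5/20.8 ≈ 0.3125.

p̂_MAP = 0.3125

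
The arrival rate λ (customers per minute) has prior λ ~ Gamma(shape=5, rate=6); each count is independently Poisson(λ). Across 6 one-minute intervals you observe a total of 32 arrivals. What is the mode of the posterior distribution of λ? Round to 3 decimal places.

λ̂_MAP = 3.000

Σxᵢ = 32, n = 6.
Posterior ∝ λ^4e^(−6λ) · λ^32e^(−6λ) = λ^36e^(−12λ), i.e. Gamma(shape=37, rate=12).
The mode of a Gamma(a, b) with a ≥ 1 (shape–rate) is (a−1)/b = 36/12 ≈ 3.000.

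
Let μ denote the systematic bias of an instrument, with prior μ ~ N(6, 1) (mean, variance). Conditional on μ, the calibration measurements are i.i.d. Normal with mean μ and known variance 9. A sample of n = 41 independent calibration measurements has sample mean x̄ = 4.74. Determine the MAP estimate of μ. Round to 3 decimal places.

μ̂_MAP = 4.967

n = 41, x̄ = 4.74.
For a Normal prior and Normal likelihood with known variance, the posterior is Normal; its mode equals its mean, the precision-weighted average.
Prior precision 1/σ₀² = 1/1 = 1; data precision n/σ² = 41/9.
μ̂ = (1·6 + (41/9)·4.74) / (1 + 41/9) = (4139/150)/(50/9) = 4.9668 ≈ 4.967.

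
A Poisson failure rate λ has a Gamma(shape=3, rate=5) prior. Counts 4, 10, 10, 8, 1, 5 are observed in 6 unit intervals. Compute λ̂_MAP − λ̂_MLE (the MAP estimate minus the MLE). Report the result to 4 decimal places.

Σxᵢ = 38. Posterior is Gamma(41, 11); MAP = (41−1)/11 = 40/11 ≈ 3.63636.
MLE = x̄ = 38/6 ≈ 6.33333.
Difference = 40/11 − 38/6 = -89/33 ≈ -2.6970.

MAP − MLE = -2.6970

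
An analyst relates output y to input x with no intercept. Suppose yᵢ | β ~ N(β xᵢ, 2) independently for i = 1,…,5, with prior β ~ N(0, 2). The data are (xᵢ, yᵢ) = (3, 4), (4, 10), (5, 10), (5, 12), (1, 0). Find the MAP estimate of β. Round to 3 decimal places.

β̂_MAP = 2.104

log p(β | y) = −Σ(yᵢ − βxᵢ)²/(2·2) − β²/(2·2) + const.
Setting the derivative to zero: Σxᵢ(yᵢ − βxᵢ)/2 − β/2 = 0, so β = Σxᵢyᵢ / (Σxᵢ² + σ²/τ²).
Σxᵢyᵢ = 3·4 + 4·10 + 5·10 + 5·12 + 1·0 = 162; Σxᵢ² = 76; σ²/τ² = 1.
β̂_MAP = 162 / (76 + 1) = 162/77 ≈ 2.104.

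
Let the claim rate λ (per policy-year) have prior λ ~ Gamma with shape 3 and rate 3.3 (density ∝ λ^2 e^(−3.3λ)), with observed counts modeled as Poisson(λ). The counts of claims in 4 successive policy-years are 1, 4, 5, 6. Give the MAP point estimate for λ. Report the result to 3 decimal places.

Σxᵢ = 1+4+5+6 = 16, with n = 4.
Posterior ∝ λ^2e^(−3.3λ) · λ^16e^(−4λ) = λ^18e^(−7.3λ), i.e. Gamma(shape=19, rate=7.3).
The mode of a Gamma(a, b) with a ≥ 1 (shape–rate) is (a−1)/b = 18/7.3 ≈ 2.466.

λ̂_MAP = 2.466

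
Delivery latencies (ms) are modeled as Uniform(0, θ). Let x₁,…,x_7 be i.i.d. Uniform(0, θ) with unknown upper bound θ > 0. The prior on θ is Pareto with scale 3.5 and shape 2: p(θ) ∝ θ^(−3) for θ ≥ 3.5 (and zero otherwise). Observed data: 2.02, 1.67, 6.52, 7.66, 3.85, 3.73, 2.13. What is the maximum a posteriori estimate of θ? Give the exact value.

The Uniform(0, θ) likelihood is θ^(−n) for θ ≥ max(xᵢ), zero otherwise. Here max(xᵢ) = 7.66.
Posterior ∝ θ^(−3) · θ^(−7) = θ^(−10) on θ ≥ max(3.5, 7.66) = 7.66.
This density is strictly decreasing in θ, so the posterior mode lies at the lower boundary of the support.

θ̂_MAP = 7.66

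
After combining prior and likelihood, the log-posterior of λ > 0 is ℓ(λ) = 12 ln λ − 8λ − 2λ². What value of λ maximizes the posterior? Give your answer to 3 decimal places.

ℓ'(λ) = 12/λ − 8 − 4λ. Setting this to zero and multiplying by λ: 4λ² + 8λ − 12 = 0.
λ = (−8 + √(8² + 4·4·12)) / (2·4) = (−8 + √256) / 8 = (−8 + 16)/8 = 1.
ℓ''(λ) = −12/λ² − 4 < 0, confirming a maximum.

λ̂_MAP = 1.000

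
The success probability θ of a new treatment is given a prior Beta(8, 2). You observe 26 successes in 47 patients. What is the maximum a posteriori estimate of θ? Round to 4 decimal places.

Prior: Beta(8, 2).
Data: 26 successes in 47 trials. The binomial likelihood contributes θ^26(1−θ)^21, so the posterior is Beta(8+26, 2+21) = Beta(34, 23).
For Beta(a, b) with a, b > 1 the mode is (a−1)/(a+b−2) = 33/55 ≈ 0.6000.

θ̂_MAP = 0.6000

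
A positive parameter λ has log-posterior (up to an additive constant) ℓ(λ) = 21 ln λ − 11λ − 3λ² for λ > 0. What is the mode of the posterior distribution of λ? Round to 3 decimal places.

ℓ'(λ) = 21/λ − 11 − 6λ. Setting this to zero and multiplying by λ: 6λ² + 11λ − 21 = 0.
λ = (−11 + √(11² + 4·6·21)) / (2·6) = (−11 + √625) / 12 = (−11 + 25)/12 = 7/6.
ℓ''(λ) = −21/λ² − 6 < 0, confirming a maximum.

λ̂_MAP = 1.167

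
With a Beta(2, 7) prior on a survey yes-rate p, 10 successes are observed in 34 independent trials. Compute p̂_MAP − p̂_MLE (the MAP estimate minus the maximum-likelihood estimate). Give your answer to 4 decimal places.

Posterior is Beta(12, 31); MAP = (12−1)/(43−2) = 11/41 ≈ 0.26829.
MLE ignores the prior: p̂_MLE = k/n = 10/34 ≈ 0.29412.
Difference = 11/41 − 10/34 = -18/697 ≈ -0.0258.

MAP − MLE = -0.0258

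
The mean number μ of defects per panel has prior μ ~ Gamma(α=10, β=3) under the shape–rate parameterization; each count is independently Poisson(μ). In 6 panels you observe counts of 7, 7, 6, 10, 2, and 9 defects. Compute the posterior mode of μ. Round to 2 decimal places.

Σxᵢ = 7+7+6+10+2+9 = 41, with n = 6.
Posterior ∝ μ^9e^(−3μ) · μ^41e^(−6μ) = μ^50e^(−9μ), i.e. Gamma(shape=51, rate=9).
The mode of a Gamma(a, b) with a ≥ 1 (shape–rate) is (a−1)/b = 50/9 ≈ 5.56.

μ̂_MAP = 5.56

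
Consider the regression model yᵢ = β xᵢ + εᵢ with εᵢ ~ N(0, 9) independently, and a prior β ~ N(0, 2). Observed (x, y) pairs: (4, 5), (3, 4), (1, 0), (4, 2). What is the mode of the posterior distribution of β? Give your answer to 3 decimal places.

log p(β | y) = −Σ(yᵢ − βxᵢ)²/(2·9) − β²/(2·2) + const.
Setting the derivative to zero: Σxᵢ(yᵢ − βxᵢ)/9 − β/2 = 0, so β = Σxᵢyᵢ / (Σxᵢ² + σ²/τ²).
Σxᵢyᵢ = 4·5 + 3·4 + 1·0 + 4·2 = 40; Σxᵢ² = 42; σ²/τ² = 4.5.
β̂_MAP = 40 / (42 + 4.5) = 40/46.5 ≈ 0.860.

β̂_MAP = 0.860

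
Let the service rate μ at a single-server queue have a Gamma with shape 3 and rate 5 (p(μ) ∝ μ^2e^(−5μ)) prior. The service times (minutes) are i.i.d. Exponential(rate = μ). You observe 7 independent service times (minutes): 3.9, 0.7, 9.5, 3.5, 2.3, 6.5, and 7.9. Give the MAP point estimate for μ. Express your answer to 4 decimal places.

μ̂_MAP = 0.2290

The Exponential(rate=μ) likelihood is ∝ μ^n e^(−μΣtᵢ). Here n = 7 and Σtᵢ = 3.9 + 0.7 + 9.5 + 3.5 + 2.3 + 6.5 + 7.9 = 34.3.
Posterior ∝ μ^2e^(−5μ) · μ^7e^(−34.3μ) = μ^9e^(−39.3μ), i.e. Gamma(10, 39.3).
Mode = (a−1)/b = 9/39.3 ≈ 0.2290.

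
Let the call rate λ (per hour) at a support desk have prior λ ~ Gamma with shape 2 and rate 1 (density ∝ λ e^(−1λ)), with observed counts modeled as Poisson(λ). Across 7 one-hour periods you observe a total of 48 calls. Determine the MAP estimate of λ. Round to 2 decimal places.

λ̂_MAP = 6.13

Σxᵢ = 48, n = 7.
Posterior ∝ λe^(−1λ) · λ^48e^(−7λ) = λ^49e^(−8λ), i.e. Gamma(shape=50, rate=8).
The mode of a Gamma(a, b) with a ≥ 1 (shape–rate) is (a−1)/b = 49/8 ≈ 6.13.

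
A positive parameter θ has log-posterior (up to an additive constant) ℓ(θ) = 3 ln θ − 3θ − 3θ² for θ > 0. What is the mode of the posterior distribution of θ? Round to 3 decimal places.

ℓ'(θ) = 3/θ − 3 − 6θ. Setting this to zero and multiplying by θ: 6θ² + 3θ − 3 = 0.
θ = (−3 + √(3² + 4·6·3)) / (2·6) = (−3 + √81) / 12 = (−3 + 9)/12 = 1/2.
ℓ''(θ) = −3/θ² − 6 < 0, confirming a maximum.

θ̂_MAP = 0.500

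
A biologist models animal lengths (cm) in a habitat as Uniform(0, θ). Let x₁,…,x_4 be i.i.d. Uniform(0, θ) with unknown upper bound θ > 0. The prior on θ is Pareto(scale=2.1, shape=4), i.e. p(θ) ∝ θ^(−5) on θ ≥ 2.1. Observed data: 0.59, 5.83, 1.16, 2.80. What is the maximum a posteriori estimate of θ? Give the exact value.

The Uniform(0, θ) likelihood is θ^(−n) for θ ≥ max(xᵢ), zero otherwise. Here max(xᵢ) = 5.83.
Posterior ∝ θ^(−5) · θ^(−4) = θ^(−9) on θ ≥ max(2.1, 5.83) = 5.83.
This density is strictly decreasing in θ, so the posterior mode lies at the lower boundary of the support.

θ̂_MAP = 5.83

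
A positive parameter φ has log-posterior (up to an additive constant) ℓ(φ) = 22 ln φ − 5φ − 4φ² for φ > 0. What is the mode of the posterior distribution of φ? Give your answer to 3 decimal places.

φ̂_MAP = 1.375

ℓ'(φ) = 22/φ − 5 − 8φ. Setting this to zero and multiplying by φ: 8φ² + 5φ − 22 = 0.
φ = (−5 + √(5² + 4·8·22)) / (2·8) = (−5 + √729) / 16 = (−5 + 27)/16 = 11/8.
ℓ''(φ) = −22/φ² − 8 < 0, confirming a maximum.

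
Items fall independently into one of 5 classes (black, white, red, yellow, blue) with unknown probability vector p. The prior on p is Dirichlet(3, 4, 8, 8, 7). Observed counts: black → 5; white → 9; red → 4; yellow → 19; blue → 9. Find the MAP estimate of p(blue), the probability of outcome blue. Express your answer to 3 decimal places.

The posterior is Dirichlet(αᵢ + nᵢ) = Dirichlet(8, 13, 12, 27, 16).
For a Dirichlet(a₁,…,a_K) with all aᵢ > 1, the mode has j-th component (aⱼ − 1)/(Σaᵢ − K).
Here Σaᵢ = 76 and K = 5, so p(blue) = (16 − 1)/(76 − 5) = 15/71 ≈ 0.211.

MAP estimate of p(blue) = 0.211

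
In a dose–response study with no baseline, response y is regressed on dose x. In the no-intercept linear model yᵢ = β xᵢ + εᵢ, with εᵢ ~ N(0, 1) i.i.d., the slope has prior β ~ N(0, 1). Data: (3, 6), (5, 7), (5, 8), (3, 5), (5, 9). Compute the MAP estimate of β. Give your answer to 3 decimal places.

β̂_MAP = 1.628

log p(β | y) = −Σ(yᵢ − βxᵢ)²/(2·1) − β²/(2·1) + const.
Setting the derivative to zero: Σxᵢ(yᵢ − βxᵢ)/1 − β/1 = 0, so β = Σxᵢyᵢ / (Σxᵢ² + σ²/τ²).
Σxᵢyᵢ = 3·6 + 5·7 + 5·8 + 3·5 + 5·9 = 153; Σxᵢ² = 93; σ²/τ² = 1.
β̂_MAP = 153 / (93 + 1) = 153/94 ≈ 1.628.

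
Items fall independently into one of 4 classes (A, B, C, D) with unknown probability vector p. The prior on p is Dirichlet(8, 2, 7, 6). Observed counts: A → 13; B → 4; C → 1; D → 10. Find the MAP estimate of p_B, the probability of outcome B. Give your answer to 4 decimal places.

The posterior is Dirichlet(αᵢ + nᵢ) = Dirichlet(21, 6, 8, 16).
For a Dirichlet(a₁,…,a_K) with all aᵢ > 1, the mode has j-th component (aⱼ − 1)/(Σaᵢ − K).
Here Σaᵢ = 51 and K = 4, so p_B = (6 − 1)/(51 − 4) = 5/47 ≈ 0.1064.

MAP estimate of p_B = 0.1064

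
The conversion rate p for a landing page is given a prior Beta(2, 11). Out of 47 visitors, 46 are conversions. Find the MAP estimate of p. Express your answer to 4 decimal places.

p̂_MAP = 0.8103

Prior: Beta(2, 11).
Data: 46 successes in 47 trials. The binomial likelihood contributes p^46(1−p)^1, so the posterior is Beta(2+46, 11+1) = Beta(48, 12).
For Beta(a, b) with a, b > 1 the mode is (a−1)/(a+b−2) = 47/58 ≈ 0.8103.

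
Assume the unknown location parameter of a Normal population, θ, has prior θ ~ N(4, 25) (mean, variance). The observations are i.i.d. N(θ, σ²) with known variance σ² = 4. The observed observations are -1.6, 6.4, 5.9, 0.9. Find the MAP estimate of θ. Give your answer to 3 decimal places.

θ̂_MAP = 2.942

n = 4; x̄ = ((-1.6) + 6.4 + 5.9 + 0.9)/4 = 11.6/4 = 2.9.
For a Normal prior and Normal likelihood with known variance, the posterior is Normal; its mode equals its mean, the precision-weighted average.
Prior precision 1/σ₀² = 1/25 = 0.04; data precision n/σ² = 4/4 = 1.
θ̂ = (0.04·4 + 1·2.9) / (0.04 + 1) = 3.06/1.04 = 153/52 ≈ 2.942.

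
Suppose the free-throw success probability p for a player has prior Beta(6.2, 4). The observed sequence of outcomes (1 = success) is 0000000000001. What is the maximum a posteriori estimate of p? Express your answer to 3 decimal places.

Prior: Beta(6.2, 4).
Data: 1 success in 13 trials (from the sequence). The binomial likelihood contributes p(1−p)^12, so the posterior is Beta(6.2+1, 4+12) = Beta(7.2, 16).
For Beta(a, b) with a, b > 1 the mode is (a−1)/(a+b−2) = 6.2/21.2 ≈ 0.292.

p̂_MAP = 0.292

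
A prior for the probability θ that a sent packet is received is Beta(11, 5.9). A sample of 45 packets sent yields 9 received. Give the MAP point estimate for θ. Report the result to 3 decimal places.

θ̂_MAP = 0.317

Prior: Beta(11, 5.9).
Data: 9 successes in 45 trials. The binomial likelihood contributes θ^9(1−θ)^36, so the posterior is Beta(11+9, 5.9+36) = Beta(20, 41.9).
For Beta(a, b) with a, b > 1 the mode is (a−1)/(a+b−2) = 19/59.9 ≈ 0.317.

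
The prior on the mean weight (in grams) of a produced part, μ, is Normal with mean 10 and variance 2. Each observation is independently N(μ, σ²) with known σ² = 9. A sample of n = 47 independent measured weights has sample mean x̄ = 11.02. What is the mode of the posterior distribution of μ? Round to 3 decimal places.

n = 47, x̄ = 11.02.
For a Normal prior and Normal likelihood with known variance, the posterior is Normal; its mode equals its mean, the precision-weighted average.
Prior precision 1/σ₀² = 1/2 = 0.5; data precision n/σ² = 47/9.
μ̂ = (0.5·10 + (47/9)·11.02) / (0.5 + 47/9) = (28147/450)/(103/18) = 28147/2575 ≈ 10.931.

μ̂_MAP = 10.931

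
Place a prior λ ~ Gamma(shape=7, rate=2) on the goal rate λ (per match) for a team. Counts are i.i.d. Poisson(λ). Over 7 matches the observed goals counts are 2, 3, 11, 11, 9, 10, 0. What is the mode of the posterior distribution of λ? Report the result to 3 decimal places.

Σxᵢ = 2+3+11+11+9+10+0 = 46, with n = 7.
Posterior ∝ λ^6e^(−2λ) · λ^46e^(−7λ) = λ^52e^(−9λ), i.e. Gamma(shape=53, rate=9).
The mode of a Gamma(a, b) with a ≥ 1 (shape–rate) is (a−1)/b = 52/9 ≈ 5.778.

λ̂_MAP = 5.778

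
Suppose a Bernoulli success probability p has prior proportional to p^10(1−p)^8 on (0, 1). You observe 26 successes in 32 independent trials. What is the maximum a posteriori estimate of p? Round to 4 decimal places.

The prior density ∝ p^10(1−p)^8 is the kernel of Beta(11, 9).
Data: 26 successes in 32 trials. The binomial likelihood contributes p^26(1−p)^6, so the posterior is Beta(11+26, 9+6) = Beta(37, 15).
For Beta(a, b) with a, b > 1 the mode is (a−1)/(a+b−2) = 36/50 ≈ 0.7200.

p̂_MAP = 0.7200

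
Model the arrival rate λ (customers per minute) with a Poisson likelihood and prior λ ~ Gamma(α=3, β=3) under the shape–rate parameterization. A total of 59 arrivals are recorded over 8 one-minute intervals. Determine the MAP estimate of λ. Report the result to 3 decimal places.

λ̂_MAP = 5.545

Σxᵢ = 59, n = 8.
Posterior ∝ λ^2e^(−3λ) · λ^59e^(−8λ) = λ^61e^(−11λ), i.e. Gamma(shape=62, rate=11).
The mode of a Gamma(a, b) with a ≥ 1 (shape–rate) is (a−1)/b = 61/11 ≈ 5.545.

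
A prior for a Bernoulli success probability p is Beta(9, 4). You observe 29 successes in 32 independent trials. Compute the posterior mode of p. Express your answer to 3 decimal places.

p̂_MAP = 0.860

Prior: Beta(9, 4).
Data: 29 successes in 32 trials. The binomial likelihood contributes p^29(1−p)^3, so the posterior is Beta(9+29, 4+3) = Beta(38, 7).
For Beta(a, b) with a, b > 1 the mode is (a−1)/(a+b−2) = 37/43 ≈ 0.860.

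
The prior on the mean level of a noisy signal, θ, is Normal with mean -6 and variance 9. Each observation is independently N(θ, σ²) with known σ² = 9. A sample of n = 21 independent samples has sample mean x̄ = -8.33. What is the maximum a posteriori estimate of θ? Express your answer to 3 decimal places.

n = 21, x̄ = -8.33.
For a Normal prior and Normal likelihood with known variance, the posterior is Normal; its mode equals its mean, the precision-weighted average.
Prior precision 1/σ₀² = 1/9; data precision n/σ² = 21/9 = 7/3.
θ̂ = ((1/9)·(-6) + (7/3)·(-8.33)) / (1/9 + 7/3) = (-6031/300)/(22/9) = -18093/2200 ≈ -8.224.

θ̂_MAP = -8.224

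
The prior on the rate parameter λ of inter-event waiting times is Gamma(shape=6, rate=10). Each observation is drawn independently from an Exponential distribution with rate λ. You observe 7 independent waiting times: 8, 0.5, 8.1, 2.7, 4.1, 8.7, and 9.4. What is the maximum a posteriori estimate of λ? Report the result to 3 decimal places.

The Exponential(rate=λ) likelihood is ∝ λ^n e^(−λΣtᵢ). Here n = 7 and Σtᵢ = 8 + 0.5 + 8.1 + 2.7 + 4.1 + 8.7 + 9.4 = 41.5.
Posterior ∝ λ^5e^(−10λ) · λ^7e^(−41.5λ) = λ^12e^(−51.5λ), i.e. Gamma(13, 51.5).
Mode = (a−1)/b = 12/51.5 ≈ 0.233.

λ̂_MAP = 0.233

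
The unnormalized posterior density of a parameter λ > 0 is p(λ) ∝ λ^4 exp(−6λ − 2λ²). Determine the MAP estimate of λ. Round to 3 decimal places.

ℓ'(λ) = 4/λ − 6 − 4λ. Setting this to zero and multiplying by λ: 4λ² + 6λ − 4 = 0.
λ = (−6 + √(6² + 4·4·4)) / (2·4) = (−6 + √100) / 8 = (−6 + 10)/8 = 1/2.
ℓ''(λ) = −4/λ² − 4 < 0, confirming a maximum.

λ̂_MAP = 0.500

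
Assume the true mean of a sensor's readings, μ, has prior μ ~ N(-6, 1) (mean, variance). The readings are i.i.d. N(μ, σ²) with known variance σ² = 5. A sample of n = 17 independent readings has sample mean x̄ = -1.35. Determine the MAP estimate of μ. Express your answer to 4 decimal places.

μ̂_MAP = -2.4068

n = 17, x̄ = -1.35.
For a Normal prior and Normal likelihood with known variance, the posterior is Normal; its mode equals its mean, the precision-weighted average.
Prior precision 1/σ₀² = 1/1 = 1; data precision n/σ² = 17/5 = 3.4.
μ̂ = (1·(-6) + 3.4·(-1.35)) / (1 + 3.4) = (-10.59)/4.4 = -1059/440 ≈ -2.4068.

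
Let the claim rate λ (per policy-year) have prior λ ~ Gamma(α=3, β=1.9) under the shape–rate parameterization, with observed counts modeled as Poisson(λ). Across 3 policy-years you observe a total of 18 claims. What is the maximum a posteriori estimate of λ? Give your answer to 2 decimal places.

λ̂_MAP = 4.08

Σxᵢ = 18, n = 3.
Posterior ∝ λ^2e^(−1.9λ) · λ^18e^(−3λ) = λ^20e^(−4.9λ), i.e. Gamma(shape=21, rate=4.9).
The mode of a Gamma(a, b) with a ≥ 1 (shape–rate) is (a−1)/b = 20/4.9 ≈ 4.08.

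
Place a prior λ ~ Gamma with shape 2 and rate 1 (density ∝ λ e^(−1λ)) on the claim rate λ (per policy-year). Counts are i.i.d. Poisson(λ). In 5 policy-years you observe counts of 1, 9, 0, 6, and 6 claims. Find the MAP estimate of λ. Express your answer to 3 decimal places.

Σxᵢ = 1+9+0+6+6 = 22, with n = 5.
Posterior ∝ λe^(−1λ) · λ^22e^(−5λ) = λ^23e^(−6λ), i.e. Gamma(shape=24, rate=6).
The mode of a Gamma(a, b) with a ≥ 1 (shape–rate) is (a−1)/b = 23/6 ≈ 3.833.

λ̂_MAP = 3.833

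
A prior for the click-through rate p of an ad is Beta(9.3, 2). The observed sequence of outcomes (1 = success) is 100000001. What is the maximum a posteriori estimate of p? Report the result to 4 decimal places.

p̂_MAP = 0.5628

Prior: Beta(9.3, 2).
Data: 2 successes in 9 trials (from the sequence). The binomial likelihood contributes p^2(1−p)^7, so the posterior is Beta(9.3+2, 2+7) = Beta(11.3, 9).
For Beta(a, b) with a, b > 1 the mode is (a−1)/(a+b−2) = 10.3/18.3 ≈ 0.5628.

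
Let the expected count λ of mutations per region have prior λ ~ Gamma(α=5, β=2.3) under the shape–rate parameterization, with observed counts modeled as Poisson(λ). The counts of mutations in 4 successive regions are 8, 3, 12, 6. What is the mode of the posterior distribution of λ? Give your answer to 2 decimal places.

Σxᵢ = 8+3+12+6 = 29, with n = 4.
Posterior ∝ λ^4e^(−2.3λ) · λ^29e^(−4λ) = λ^33e^(−6.3λ), i.e. Gamma(shape=34, rate=6.3).
The mode of a Gamma(a, b) with a ≥ 1 (shape–rate) is (a−1)/b = 33/6.3 ≈ 5.24.

λ̂_MAP = 5.24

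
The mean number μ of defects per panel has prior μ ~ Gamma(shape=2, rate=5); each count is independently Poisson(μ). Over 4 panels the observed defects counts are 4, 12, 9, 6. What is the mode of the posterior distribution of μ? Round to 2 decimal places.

Σxᵢ = 4+12+9+6 = 31, with n = 4.
Posterior ∝ μe^(−5μ) · μ^31e^(−4μ) = μ^32e^(−9μ), i.e. Gamma(shape=33, rate=9).
The mode of a Gamma(a, b) with a ≥ 1 (shape–rate) is (a−1)/b = 32/9 ≈ 3.56.

μ̂_MAP = 3.56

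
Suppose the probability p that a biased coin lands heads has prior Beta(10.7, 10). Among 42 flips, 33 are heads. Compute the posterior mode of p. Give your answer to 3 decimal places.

Prior: Beta(10.7, 10).
Data: 33 successes in 42 trials. The binomial likelihood contributes p^33(1−p)^9, so the posterior is Beta(10.7+33, 10+9) = Beta(43.7, 19).
For Beta(a, b) with a, b > 1 the mode is (a−1)/(a+b−2) = 42.7/60.7 ≈ 0.703.

p̂_MAP = 0.703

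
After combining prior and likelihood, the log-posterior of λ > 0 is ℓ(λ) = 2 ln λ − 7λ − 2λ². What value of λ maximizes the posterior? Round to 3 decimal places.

λ̂_MAP = 0.250

ℓ'(λ) = 2/λ − 7 − 4λ. Setting this to zero and multiplying by λ: 4λ² + 7λ − 2 = 0.
λ = (−7 + √(7² + 4·4·2)) / (2·4) = (−7 + √81) / 8 = (−7 + 9)/8 = 1/4.
ℓ''(λ) = −2/λ² − 4 < 0, confirming a maximum.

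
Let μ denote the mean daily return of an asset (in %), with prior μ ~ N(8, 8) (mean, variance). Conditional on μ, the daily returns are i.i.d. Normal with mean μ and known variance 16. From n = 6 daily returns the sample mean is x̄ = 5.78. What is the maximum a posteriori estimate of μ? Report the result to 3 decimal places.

μ̂_MAP = 6.335

n = 6, x̄ = 5.78.
For a Normal prior and Normal likelihood with known variance, the posterior is Normal; its mode equals its mean, the precision-weighted average.
Prior precision 1/σ₀² = 1/8 = 0.125; data precision n/σ² = 6/16 = 0.375.
μ̂ = (0.125·8 + 0.375·5.78) / (0.125 + 0.375) = 3.1675/0.5 = 6.335.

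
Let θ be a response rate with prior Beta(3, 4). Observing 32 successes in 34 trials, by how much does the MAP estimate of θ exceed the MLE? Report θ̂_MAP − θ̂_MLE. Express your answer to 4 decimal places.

Posterior is Beta(35, 6); MAP = (35−1)/(41−2) = 34/39 ≈ 0.87179.
MLE ignores the prior: θ̂_MLE = k/n = 32/34 ≈ 0.94118.
Difference = 34/39 − 32/34 = -46/663 ≈ -0.0694.

MAP − MLE = -0.0694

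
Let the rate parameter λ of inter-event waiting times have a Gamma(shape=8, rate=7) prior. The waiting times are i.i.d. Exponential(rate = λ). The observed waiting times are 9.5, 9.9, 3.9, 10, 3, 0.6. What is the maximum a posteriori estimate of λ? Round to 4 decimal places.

λ̂_MAP = 0.2961

The Exponential(rate=λ) likelihood is ∝ λ^n e^(−λΣtᵢ). Here n = 6 and Σtᵢ = 9.5 + 9.9 + 3.9 + 10 + 3 + 0.6 = 36.9.
Posterior ∝ λ^7e^(−7λ) · λ^6e^(−36.9λ) = λ^13e^(−43.9λ), i.e. Gamma(14, 43.9).
Mode = (a−1)/b = 13/43.9 ≈ 0.2961.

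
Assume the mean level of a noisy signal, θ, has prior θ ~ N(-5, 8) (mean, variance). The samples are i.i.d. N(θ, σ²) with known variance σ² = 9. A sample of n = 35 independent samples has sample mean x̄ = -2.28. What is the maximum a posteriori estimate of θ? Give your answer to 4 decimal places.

θ̂_MAP = -2.3647

n = 35, x̄ = -2.28.
For a Normal prior and Normal likelihood with known variance, the posterior is Normal; its mode equals its mean, the precision-weighted average.
Prior precision 1/σ₀² = 1/8 = 0.125; data precision n/σ² = 35/9.
θ̂ = (0.125·(-5) + (35/9)·(-2.28)) / (0.125 + 35/9) = (-1139/120)/(289/72) = -201/85 ≈ -2.3647.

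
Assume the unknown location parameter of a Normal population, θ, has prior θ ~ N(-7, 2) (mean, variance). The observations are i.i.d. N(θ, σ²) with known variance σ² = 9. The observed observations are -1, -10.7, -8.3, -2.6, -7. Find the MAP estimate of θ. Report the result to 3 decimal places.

θ̂_MAP = -6.432

n = 5; x̄ = ((-1) + (-10.7) + (-8.3) + (-2.6) + (-7))/5 = -29.6/5 = -5.92.
For a Normal prior and Normal likelihood with known variance, the posterior is Normal; its mode equals its mean, the precision-weighted average.
Prior precision 1/σ₀² = 1/2 = 0.5; data precision n/σ² = 5/9.
θ̂ = (0.5·(-7) + (5/9)·(-5.92)) / (0.5 + 5/9) = (-611/90)/(19/18) = -611/95 ≈ -6.432.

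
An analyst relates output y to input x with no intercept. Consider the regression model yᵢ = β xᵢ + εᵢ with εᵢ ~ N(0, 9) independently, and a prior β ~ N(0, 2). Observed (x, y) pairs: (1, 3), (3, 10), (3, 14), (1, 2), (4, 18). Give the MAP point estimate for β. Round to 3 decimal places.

β̂_MAP = 3.679

log p(β | y) = −Σ(yᵢ − βxᵢ)²/(2·9) − β²/(2·2) + const.
Setting the derivative to zero: Σxᵢ(yᵢ − βxᵢ)/9 − β/2 = 0, so β = Σxᵢyᵢ / (Σxᵢ² + σ²/τ²).
Σxᵢyᵢ = 1·3 + 3·10 + 3·14 + 1·2 + 4·18 = 149; Σxᵢ² = 36; σ²/τ² = 4.5.
β̂_MAP = 149 / (36 + 4.5) = 149/40.5 ≈ 3.679.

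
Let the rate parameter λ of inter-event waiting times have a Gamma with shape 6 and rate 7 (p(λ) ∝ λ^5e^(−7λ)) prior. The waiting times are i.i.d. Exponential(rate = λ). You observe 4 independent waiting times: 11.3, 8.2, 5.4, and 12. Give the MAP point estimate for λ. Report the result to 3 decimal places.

The Exponential(rate=λ) likelihood is ∝ λ^n e^(−λΣtᵢ). Here n = 4 and Σtᵢ = 11.3 + 8.2 + 5.4 + 12 = 36.9.
Posterior ∝ λ^5e^(−7λ) · λ^4e^(−36.9λ) = λ^9e^(−43.9λ), i.e. Gamma(10, 43.9).
Mode = (a−1)/b = 9/43.9 ≈ 0.205.

λ̂_MAP = 0.205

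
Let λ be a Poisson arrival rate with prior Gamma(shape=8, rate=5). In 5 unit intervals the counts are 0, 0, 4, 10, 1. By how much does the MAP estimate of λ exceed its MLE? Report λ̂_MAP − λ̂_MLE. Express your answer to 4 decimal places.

Σxᵢ = 15. Posterior is Gamma(23, 10); MAP = (23−1)/10 = 22/10 ≈ 2.20000.
MLE = x̄ = 15/5 ≈ 3.00000.
Difference = 22/10 − 15/5 = -4/5 ≈ -0.8000.

MAP − MLE = -0.8000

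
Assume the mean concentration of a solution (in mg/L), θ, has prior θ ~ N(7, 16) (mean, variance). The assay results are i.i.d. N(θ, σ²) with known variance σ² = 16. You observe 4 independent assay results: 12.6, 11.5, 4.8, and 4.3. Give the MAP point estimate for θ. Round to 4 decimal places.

n = 4; x̄ = (12.6 + 11.5 + 4.8 + 4.3)/4 = 33.2/4 = 8.3.
For a Normal prior and Normal likelihood with known variance, the posterior is Normal; its mode equals its mean, the precision-weighted average.
Prior precision 1/σ₀² = 1/16 = 0.0625; data precision n/σ² = 4/16 = 0.25.
θ̂ = (0.0625·7 + 0.25·8.3) / (0.0625 + 0.25) = 2.5125/0.3125 = 8.0400.

θ̂_MAP = 8.0400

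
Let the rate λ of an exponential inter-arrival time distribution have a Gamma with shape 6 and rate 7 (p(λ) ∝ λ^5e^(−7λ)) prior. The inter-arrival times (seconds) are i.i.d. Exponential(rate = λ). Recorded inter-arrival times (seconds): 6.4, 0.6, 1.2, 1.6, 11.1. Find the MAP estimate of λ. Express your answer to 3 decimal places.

λ̂_MAP = 0.358

The Exponential(rate=λ) likelihood is ∝ λ^n e^(−λΣtᵢ). Here n = 5 and Σtᵢ = 6.4 + 0.6 + 1.2 + 1.6 + 11.1 = 20.9.
Posterior ∝ λ^5e^(−7λ) · λ^5e^(−20.9λ) = λ^10e^(−27.9λ), i.e. Gamma(11, 27.9).
Mode = (a−1)/b = 10/27.9 ≈ 0.358.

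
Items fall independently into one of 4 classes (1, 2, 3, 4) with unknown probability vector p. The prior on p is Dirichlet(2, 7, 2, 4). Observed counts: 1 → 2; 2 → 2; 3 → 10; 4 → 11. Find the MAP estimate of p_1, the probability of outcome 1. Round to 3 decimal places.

MAP estimate: 0.083

The posterior is Dirichlet(αᵢ + nᵢ) = Dirichlet(4, 9, 12, 15).
For a Dirichlet(a₁,…,a_K) with all aᵢ > 1, the mode has j-th component (aⱼ − 1)/(Σaᵢ − K).
Here Σaᵢ = 40 and K = 4, so p_1 = (4 − 1)/(40 − 4) = 3/36 ≈ 0.083.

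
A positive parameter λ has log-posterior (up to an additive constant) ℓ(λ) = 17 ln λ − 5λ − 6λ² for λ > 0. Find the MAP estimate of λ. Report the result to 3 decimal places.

λ̂_MAP = 1.000

ℓ'(λ) = 17/λ − 5 − 12λ. Setting this to zero and multiplying by λ: 12λ² + 5λ − 17 = 0.
λ = (−5 + √(5² + 4·12·17)) / (2·12) = (−5 + √841) / 24 = (−5 + 29)/24 = 1.
ℓ''(λ) = −17/λ² − 12 < 0, confirming a maximum.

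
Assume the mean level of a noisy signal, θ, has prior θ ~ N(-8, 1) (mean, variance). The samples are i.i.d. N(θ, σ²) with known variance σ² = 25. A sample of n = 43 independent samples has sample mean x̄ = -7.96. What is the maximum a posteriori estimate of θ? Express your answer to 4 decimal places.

θ̂_MAP = -7.9747

n = 43, x̄ = -7.96.
For a Normal prior and Normal likelihood with known variance, the posterior is Normal; its mode equals its mean, the precision-weighted average.
Prior precision 1/σ₀² = 1/1 = 1; data precision n/σ² = 43/25 = 1.72.
θ̂ = (1·(-8) + 1.72·(-7.96)) / (1 + 1.72) = (-21.6912)/2.72 = -13557/1700 ≈ -7.9747.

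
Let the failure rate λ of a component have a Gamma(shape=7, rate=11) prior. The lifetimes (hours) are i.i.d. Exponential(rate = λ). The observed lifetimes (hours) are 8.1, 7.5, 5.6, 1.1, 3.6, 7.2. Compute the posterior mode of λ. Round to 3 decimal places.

The Exponential(rate=λ) likelihood is ∝ λ^n e^(−λΣtᵢ). Here n = 6 and Σtᵢ = 8.1 + 7.5 + 5.6 + 1.1 + 3.6 + 7.2 = 33.1.
Posterior ∝ λ^6e^(−11λ) · λ^6e^(−33.1λ) = λ^12e^(−44.1λ), i.e. Gamma(13, 44.1).
Mode = (a−1)/b = 12/44.1 ≈ 0.272.

λ̂_MAP = 0.272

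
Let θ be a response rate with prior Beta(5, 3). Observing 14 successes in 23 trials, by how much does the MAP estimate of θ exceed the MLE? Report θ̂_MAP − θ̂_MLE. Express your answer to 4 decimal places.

MAP − MLE = 0.0120

Posterior is Beta(19, 12); MAP = (19−1)/(31−2) = 18/29 ≈ 0.62069.
MLE ignores the prior: θ̂_MLE = k/n = 14/23 ≈ 0.60870.
Difference = 18/29 − 14/23 = 8/667 ≈ 0.0120.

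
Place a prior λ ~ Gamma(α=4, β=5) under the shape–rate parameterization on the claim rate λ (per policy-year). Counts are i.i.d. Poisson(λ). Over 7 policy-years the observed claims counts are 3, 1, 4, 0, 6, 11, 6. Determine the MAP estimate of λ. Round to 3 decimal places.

λ̂_MAP = 2.833

Σxᵢ = 3+1+4+0+6+11+6 = 31, with n = 7.
Posterior ∝ λ^3e^(−5λ) · λ^31e^(−7λ) = λ^34e^(−12λ), i.e. Gamma(shape=35, rate=12).
The mode of a Gamma(a, b) with a ≥ 1 (shape–rate) is (a−1)/b = 34/12 ≈ 2.833.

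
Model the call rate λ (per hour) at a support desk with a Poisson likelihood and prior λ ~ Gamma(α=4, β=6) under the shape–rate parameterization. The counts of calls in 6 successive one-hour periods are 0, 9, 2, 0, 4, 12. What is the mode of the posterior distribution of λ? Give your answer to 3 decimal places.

Σxᵢ = 0+9+2+0+4+12 = 27, with n = 6.
Posterior ∝ λ^3e^(−6λ) · λ^27e^(−6λ) = λ^30e^(−12λ), i.e. Gamma(shape=31, rate=12).
The mode of a Gamma(a, b) with a ≥ 1 (shape–rate) is (a−1)/b = 30/12 ≈ 2.500.

λ̂_MAP = 2.500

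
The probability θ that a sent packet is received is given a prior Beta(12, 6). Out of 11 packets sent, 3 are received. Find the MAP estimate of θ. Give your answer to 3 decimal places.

Prior: Beta(12, 6).
Data: 3 successes in 11 trials. The binomial likelihood contributes θ^3(1−θ)^8, so the posterior is Beta(12+3, 6+8) = Beta(15, 14).
For Beta(a, b) with a, b > 1 the mode is (a−1)/(a+b−2) = 14/27 ≈ 0.519.

θ̂_MAP = 0.519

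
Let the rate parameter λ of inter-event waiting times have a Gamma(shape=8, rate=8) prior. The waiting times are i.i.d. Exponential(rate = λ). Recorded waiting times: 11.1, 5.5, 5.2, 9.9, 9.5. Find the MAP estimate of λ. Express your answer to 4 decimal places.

The Exponential(rate=λ) likelihood is ∝ λ^n e^(−λΣtᵢ). Here n = 5 and Σtᵢ = 11.1 + 5.5 + 5.2 + 9.9 + 9.5 = 41.2.
Posterior ∝ λ^7e^(−8λ) · λ^5e^(−41.2λ) = λ^12e^(−49.2λ), i.e. Gamma(13, 49.2).
Mode = (a−1)/b = 12/49.2 ≈ 0.2439.

λ̂_MAP = 0.2439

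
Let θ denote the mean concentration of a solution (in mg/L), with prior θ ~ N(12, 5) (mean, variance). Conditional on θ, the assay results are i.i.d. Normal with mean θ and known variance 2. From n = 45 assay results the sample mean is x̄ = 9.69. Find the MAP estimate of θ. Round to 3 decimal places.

n = 45, x̄ = 9.69.
For a Normal prior and Normal likelihood with known variance, the posterior is Normal; its mode equals its mean, the precision-weighted average.
Prior precision 1/σ₀² = 1/5 = 0.2; data precision n/σ² = 45/2 = 22.5.
θ̂ = (0.2·12 + 22.5·9.69) / (0.2 + 22.5) = 220.425/22.7 = 8817/908 ≈ 9.710.

θ̂_MAP = 9.710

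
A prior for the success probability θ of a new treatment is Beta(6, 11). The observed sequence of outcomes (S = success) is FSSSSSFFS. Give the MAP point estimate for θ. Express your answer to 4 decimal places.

Prior: Beta(6, 11).
Data: 6 successes in 9 trials (from the sequence). The binomial likelihood contributes θ^6(1−θ)^3, so the posterior is Beta(6+6, 11+3) = Beta(12, 14).
For Beta(a, b) with a, b > 1 the mode is (a−1)/(a+b−2) = 11/24 ≈ 0.4583.

θ̂_MAP = 0.4583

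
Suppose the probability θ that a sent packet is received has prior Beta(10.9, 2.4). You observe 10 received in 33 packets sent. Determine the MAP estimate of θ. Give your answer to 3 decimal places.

Prior: Beta(10.9, 2.4).
Data: 10 successes in 33 trials. The binomial likelihood contributes θ^10(1−θ)^23, so the posterior is Beta(10.9+10, 2.4+23) = Beta(20.9, 25.4).
For Beta(a, b) with a, b > 1 the mode is (a−1)/(a+b−2) = 19.9/44.3 ≈ 0.449.

θ̂_MAP = 0.449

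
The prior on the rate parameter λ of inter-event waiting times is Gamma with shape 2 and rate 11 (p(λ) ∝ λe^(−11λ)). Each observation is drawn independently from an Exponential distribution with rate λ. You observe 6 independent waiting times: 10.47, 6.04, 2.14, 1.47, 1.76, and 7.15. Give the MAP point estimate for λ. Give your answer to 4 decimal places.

The Exponential(rate=λ) likelihood is ∝ λ^n e^(−λΣtᵢ). Here n = 6 and Σtᵢ = 10.47 + 6.04 + 2.14 + 1.47 + 1.76 + 7.15 = 29.03.
Posterior ∝ λe^(−11λ) · λ^6e^(−29.03λ) = λ^7e^(−40.03λ), i.e. Gamma(8, 40.03).
Mode = (a−1)/b = 7/40.03 ≈ 0.1749.

λ̂_MAP = 0.1749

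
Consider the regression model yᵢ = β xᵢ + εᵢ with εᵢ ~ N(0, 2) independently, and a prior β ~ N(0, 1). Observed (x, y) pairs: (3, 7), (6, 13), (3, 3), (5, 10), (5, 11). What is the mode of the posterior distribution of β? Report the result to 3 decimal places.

β̂_MAP = 2.009

log p(β | y) = −Σ(yᵢ − βxᵢ)²/(2·2) − β²/(2·1) + const.
Setting the derivative to zero: Σxᵢ(yᵢ − βxᵢ)/2 − β/1 = 0, so β = Σxᵢyᵢ / (Σxᵢ² + σ²/τ²).
Σxᵢyᵢ = 3·7 + 6·13 + 3·3 + 5·10 + 5·11 = 213; Σxᵢ² = 104; σ²/τ² = 2.
β̂_MAP = 213 / (104 + 2) = 213/106 ≈ 2.009.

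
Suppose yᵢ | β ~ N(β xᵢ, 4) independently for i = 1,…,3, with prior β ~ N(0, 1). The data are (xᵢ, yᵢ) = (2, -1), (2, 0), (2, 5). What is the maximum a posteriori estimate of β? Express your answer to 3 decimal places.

log p(β | y) = −Σ(yᵢ − βxᵢ)²/(2·4) − β²/(2·1) + const.
Setting the derivative to zero: Σxᵢ(yᵢ − βxᵢ)/4 − β/1 = 0, so β = Σxᵢyᵢ / (Σxᵢ² + σ²/τ²).
Σxᵢyᵢ = 2·(-1) + 2·0 + 2·5 = 8; Σxᵢ² = 12; σ²/τ² = 4.
β̂_MAP = 8 / (12 + 4) = 8/16 ≈ 0.500.

β̂_MAP = 0.500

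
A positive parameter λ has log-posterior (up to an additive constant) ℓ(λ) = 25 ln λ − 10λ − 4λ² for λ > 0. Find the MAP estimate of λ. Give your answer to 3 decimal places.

ℓ'(λ) = 25/λ − 10 − 8λ. Setting this to zero and multiplying by λ: 8λ² + 10λ − 25 = 0.
λ = (−10 + √(10² + 4·8·25)) / (2·8) = (−10 + √900) / 16 = (−10 + 30)/16 = 5/4.
ℓ''(λ) = −25/λ² − 8 < 0, confirming a maximum.

λ̂_MAP = 1.250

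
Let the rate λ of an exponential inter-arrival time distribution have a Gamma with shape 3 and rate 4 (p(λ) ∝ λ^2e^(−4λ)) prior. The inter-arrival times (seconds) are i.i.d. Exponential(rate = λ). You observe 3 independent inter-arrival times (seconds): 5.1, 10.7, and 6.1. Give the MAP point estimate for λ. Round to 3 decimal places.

λ̂_MAP = 0.193

The Exponential(rate=λ) likelihood is ∝ λ^n e^(−λΣtᵢ). Here n = 3 and Σtᵢ = 5.1 + 10.7 + 6.1 = 21.9.
Posterior ∝ λ^2e^(−4λ) · λ^3e^(−21.9λ) = λ^5e^(−25.9λ), i.e. Gamma(6, 25.9).
Mode = (a−1)/b = 5/25.9 ≈ 0.193.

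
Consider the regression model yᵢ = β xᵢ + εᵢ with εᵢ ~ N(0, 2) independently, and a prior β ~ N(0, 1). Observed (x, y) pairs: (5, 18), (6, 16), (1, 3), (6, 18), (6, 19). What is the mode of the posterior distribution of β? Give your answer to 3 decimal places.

β̂_MAP = 3.022

log p(β | y) = −Σ(yᵢ − βxᵢ)²/(2·2) − β²/(2·1) + const.
Setting the derivative to zero: Σxᵢ(yᵢ − βxᵢ)/2 − β/1 = 0, so β = Σxᵢyᵢ / (Σxᵢ² + σ²/τ²).
Σxᵢyᵢ = 5·18 + 6·16 + 1·3 + 6·18 + 6·19 = 411; Σxᵢ² = 134; σ²/τ² = 2.
β̂_MAP = 411 / (134 + 2) = 411/136 ≈ 3.022.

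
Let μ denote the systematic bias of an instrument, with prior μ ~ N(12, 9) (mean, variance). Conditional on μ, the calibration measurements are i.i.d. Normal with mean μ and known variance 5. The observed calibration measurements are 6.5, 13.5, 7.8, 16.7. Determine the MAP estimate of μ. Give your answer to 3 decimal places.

n = 4; x̄ = (6.5 + 13.5 + 7.8 + 16.7)/4 = 44.5/4 = 11.125.
For a Normal prior and Normal likelihood with known variance, the posterior is Normal; its mode equals its mean, the precision-weighted average.
Prior precision 1/σ₀² = 1/9; data precision n/σ² = 4/5 = 0.8.
μ̂ = ((1/9)·12 + 0.8·11.125) / (1/9 + 0.8) = (307/30)/(41/45) = 921/82 ≈ 11.232.

μ̂_MAP = 11.232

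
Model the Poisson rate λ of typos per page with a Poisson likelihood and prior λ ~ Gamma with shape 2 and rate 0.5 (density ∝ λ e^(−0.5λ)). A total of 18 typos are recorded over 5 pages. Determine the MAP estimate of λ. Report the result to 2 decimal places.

Σxᵢ = 18, n = 5.
Posterior ∝ λe^(−0.5λ) · λ^18e^(−5λ) = λ^19e^(−5.5λ), i.e. Gamma(shape=20, rate=5.5).
The mode of a Gamma(a, b) with a ≥ 1 (shape–rate) is (a−1)/b = 19/5.5 ≈ 3.45.

λ̂_MAP = 3.45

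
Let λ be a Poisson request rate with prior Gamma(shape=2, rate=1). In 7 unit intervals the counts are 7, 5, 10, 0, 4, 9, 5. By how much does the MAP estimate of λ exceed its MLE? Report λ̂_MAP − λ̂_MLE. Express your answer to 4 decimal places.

Σxᵢ = 40. Posterior is Gamma(42, 8); MAP = (42−1)/8 = 41/8 ≈ 5.12500.
MLE = x̄ = 40/7 ≈ 5.71429.
Difference = 41/8 − 40/7 = -33/56 ≈ -0.5893.

MAP − MLE = -0.5893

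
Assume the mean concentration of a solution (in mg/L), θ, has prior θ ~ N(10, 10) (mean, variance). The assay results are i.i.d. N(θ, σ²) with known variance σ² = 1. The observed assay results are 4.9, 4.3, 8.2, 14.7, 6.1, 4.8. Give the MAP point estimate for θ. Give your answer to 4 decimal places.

θ̂_MAP = 7.2131

n = 6; x̄ = (4.9 + 4.3 + 8.2 + 14.7 + 6.1 + 4.8)/6 = 43/6 = 43/6 ≈ 7.1667.
For a Normal prior and Normal likelihood with known variance, the posterior is Normal; its mode equals its mean, the precision-weighted average.
Prior precision 1/σ₀² = 1/10 = 0.1; data precision n/σ² = 6/1 = 6.
θ̂ = (0.1·10 + 6·(43/6)) / (0.1 + 6) = 44/6.1 = 440/61 ≈ 7.2131.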